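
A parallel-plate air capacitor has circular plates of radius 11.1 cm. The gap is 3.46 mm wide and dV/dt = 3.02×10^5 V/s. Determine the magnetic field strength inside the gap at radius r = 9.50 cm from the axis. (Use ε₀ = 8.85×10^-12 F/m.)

With E = V/d, dE/dt = 8.728×10^7 V/(m·s) and πR² = 0.03871 m², giving I_d = ε₀ πR² dE/dt = 2.990×10^-5 A.
For r < R the Ampère–Maxwell law gives B(2πr) = μ₀ I_d (r²/R²), so B = μ₀ I_d r/(2πR²) = (4π×10^-7)(2.990×10^-5)(0.0950)/(2π·0.111²) = 4.61×10^-11 T.

4.61×10^-11 T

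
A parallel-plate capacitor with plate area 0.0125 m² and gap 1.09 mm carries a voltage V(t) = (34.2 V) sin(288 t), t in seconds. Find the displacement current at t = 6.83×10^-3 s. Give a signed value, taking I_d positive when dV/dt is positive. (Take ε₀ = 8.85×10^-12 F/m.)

C = ε₀A/d = (8.85×10^-12)(0.0125)/(1.09×10^-3) = 1.015×10^-10 F. dV/dt = V₀ω·cos(ωt); at ωt = 1.96704 rad this factor is -0.3860.
I_d = C dV/dt = (1.015×10^-10)(34.2)(288)(-0.3860) = -3.86×10^-7 A.

-3.86×10^-7 A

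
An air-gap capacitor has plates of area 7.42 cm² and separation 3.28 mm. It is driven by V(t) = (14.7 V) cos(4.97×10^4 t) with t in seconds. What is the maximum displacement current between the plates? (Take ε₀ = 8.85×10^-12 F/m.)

C = ε₀A/d = (8.85×10^-12)(7.42×10^-4)/(3.28×10^-3) = 2.002×10^-12 F; ω = 4.97×10^4 rad/s.
I_d = C dV/dt, so |I_d|_max = C V₀ ω = (2.002×10^-12)(14.7)(4.97×10^4) = 1.46×10^-6 A.

1.46×10^-6 A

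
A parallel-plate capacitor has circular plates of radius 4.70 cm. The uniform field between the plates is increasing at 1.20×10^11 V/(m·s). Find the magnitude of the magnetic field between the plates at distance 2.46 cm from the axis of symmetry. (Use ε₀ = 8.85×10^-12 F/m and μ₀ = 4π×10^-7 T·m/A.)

Through the whole plate area (πR² = 6.940×10^-3 m²), I_d = ε₀ πR² dE/dt = 7.370×10^-3 A.
For r < R the Ampère–Maxwell law gives B(2πr) = μ₀ I_d (r²/R²), so B = μ₀ I_d r/(2πR²) = (4π×10^-7)(7.370×10^-3)(0.0246)/(2π·0.0470²) = 1.64×10^-8 T.

1.64×10^-8 T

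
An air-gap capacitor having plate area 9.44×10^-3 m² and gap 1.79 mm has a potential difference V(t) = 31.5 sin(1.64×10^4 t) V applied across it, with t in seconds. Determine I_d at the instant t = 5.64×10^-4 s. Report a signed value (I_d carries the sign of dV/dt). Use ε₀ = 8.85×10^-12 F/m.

-2.37×10^-5 A

C = ε₀A/d = (8.85×10^-12)(9.44×10^-3)/(1.79×10^-3) = 4.667×10^-11 F. dV/dt = V₀ω·cos(ωt); at ωt = 9.2496 rad this factor is -0.9847.
I_d = C dV/dt = (4.667×10^-11)(31.5)(1.64×10^4)(-0.9847) = -2.37×10^-5 A.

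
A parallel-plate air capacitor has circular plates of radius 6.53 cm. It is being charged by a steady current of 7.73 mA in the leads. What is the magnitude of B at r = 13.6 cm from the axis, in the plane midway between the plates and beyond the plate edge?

1.14×10^-8 T

Between the plates the displacement current equals the wire current: I_d = 7.73 mA = 7.73×10^-3 A.
For r ≥ R the full I_d is enclosed: B = μ₀ I_d/(2πr) = (4π×10^-7)(7.73×10^-3)/(2π·0.136) = 1.14×10^-8 T.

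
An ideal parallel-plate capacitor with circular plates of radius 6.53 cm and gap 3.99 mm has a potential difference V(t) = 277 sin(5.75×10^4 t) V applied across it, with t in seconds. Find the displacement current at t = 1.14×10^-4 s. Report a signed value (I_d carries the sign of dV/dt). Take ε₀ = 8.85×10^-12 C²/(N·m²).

4.56×10^-4 A

dE/dt = (V₀ω/d)·cos(ωt) with ωt = 6.555 rad: (277)(5.75×10^4)(0.9633)/(3.99×10^-3) = 3.845×10^9 V/(m·s).
I_d = ε₀ A dE/dt = (8.85×10^-12)(0.01340)(3.845×10^9) = 4.56×10^-4 A.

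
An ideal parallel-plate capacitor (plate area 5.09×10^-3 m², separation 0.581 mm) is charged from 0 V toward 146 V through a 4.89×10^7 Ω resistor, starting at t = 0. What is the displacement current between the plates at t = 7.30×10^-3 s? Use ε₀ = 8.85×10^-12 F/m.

4.35×10^-7 A

C = ε₀A/d = (8.85×10^-12)(5.09×10^-3)/(5.81×10^-4) = 7.753×10^-11 F and τ = RC = 3.791×10^-3 s. I_d in the gap equals the RC charging current.
I_d(t) = (V₀/R) e^(−t/τ) = 2.986×10^-6 · e^(−1.926) = 4.35×10^-7 A.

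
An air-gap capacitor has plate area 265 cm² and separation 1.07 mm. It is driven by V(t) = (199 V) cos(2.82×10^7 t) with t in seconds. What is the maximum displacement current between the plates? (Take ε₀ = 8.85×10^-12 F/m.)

1.23 A

(dE/dt)_max = V₀ω/d = 5.245×10^12 V/(m·s); ω = 2.82×10^7 rad/s.
I_d,max = ε₀ A (dE/dt)_max = (8.85×10^-12)(0.0265)(5.245×10^12) = 1.23 A.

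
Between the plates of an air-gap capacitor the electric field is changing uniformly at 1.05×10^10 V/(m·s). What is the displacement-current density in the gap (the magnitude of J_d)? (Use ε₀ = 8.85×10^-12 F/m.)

0.0929 A/m²

The displacement-current density is ε₀ ∂E/∂t = (8.85×10^-12)(1.05×10^10) = 0.0929 A/m².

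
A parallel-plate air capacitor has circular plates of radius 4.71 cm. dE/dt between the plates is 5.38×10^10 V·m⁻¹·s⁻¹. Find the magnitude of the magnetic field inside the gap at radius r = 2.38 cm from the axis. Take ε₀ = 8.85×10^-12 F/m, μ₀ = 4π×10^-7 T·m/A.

Through the whole plate area (πR² = 6.969×10^-3 m²), I_d = ε₀ πR² dE/dt = 3.318×10^-3 A.
For r < R the Ampère–Maxwell law gives B(2πr) = μ₀ I_d (r²/R²), so B = μ₀ I_d r/(2πR²) = (4π×10^-7)(3.318×10^-3)(0.0238)/(2π·0.0471²) = 7.12×10^-9 T.

7.12×10^-9 T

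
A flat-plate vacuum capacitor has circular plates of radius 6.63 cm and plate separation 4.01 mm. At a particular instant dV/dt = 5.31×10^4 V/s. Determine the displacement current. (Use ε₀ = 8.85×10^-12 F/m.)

1.62×10^-6 A

E = V/d so dE/dt = (dV/dt)/d = 1.324×10^7 V/(m·s), and I_d = ε₀ A dE/dt = (8.85×10^-12)(0.01381)(1.324×10^7) = 1.62×10^-6 A.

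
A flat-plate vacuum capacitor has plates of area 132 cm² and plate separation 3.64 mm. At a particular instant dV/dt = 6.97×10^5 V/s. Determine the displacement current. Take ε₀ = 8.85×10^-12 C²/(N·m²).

2.24×10^-5 A

E = V/d so dE/dt = (dV/dt)/d = 1.915×10^8 V/(m·s), and I_d = ε₀ A dE/dt = (8.85×10^-12)(0.0132)(1.915×10^8) = 2.24×10^-5 A.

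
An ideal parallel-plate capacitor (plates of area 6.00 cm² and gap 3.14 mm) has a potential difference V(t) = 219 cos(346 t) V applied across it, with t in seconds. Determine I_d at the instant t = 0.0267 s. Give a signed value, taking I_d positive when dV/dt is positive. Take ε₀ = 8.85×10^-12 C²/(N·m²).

C = ε₀A/d = (8.85×10^-12)(6.00×10^-4)/(3.14×10^-3) = 1.691×10^-12 F. dV/dt = V₀ω·−sin(ωt); at ωt = 9.2382 rad this factor is -0.1855.
I_d = C dV/dt = (1.691×10^-12)(219)(346)(-0.1855) = -2.38×10^-8 A.

-2.38×10^-8 A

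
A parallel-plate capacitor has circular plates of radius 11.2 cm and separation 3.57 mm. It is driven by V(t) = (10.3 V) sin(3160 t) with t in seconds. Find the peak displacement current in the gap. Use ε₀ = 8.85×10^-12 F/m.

3.18×10^-6 A

C = ε₀A/d = (8.85×10^-12)(0.03941)/(3.57×10^-3) = 9.770×10^-11 F; ω = 3160 rad/s.
I_d = C dV/dt, so |I_d|_max = C V₀ ω = (9.770×10^-11)(10.3)(3160) = 3.18×10^-6 A.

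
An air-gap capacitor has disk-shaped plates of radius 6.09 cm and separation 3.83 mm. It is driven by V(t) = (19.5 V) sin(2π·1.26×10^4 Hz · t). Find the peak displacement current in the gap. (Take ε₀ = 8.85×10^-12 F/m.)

C = ε₀A/d = (8.85×10^-12)(0.01165)/(3.83×10^-3) = 2.692×10^-11 F; ω = 2πf = 7.917×10^4 rad/s.
I_d = C dV/dt, so |I_d|_max = C V₀ ω = (2.692×10^-11)(19.5)(7.917×10^4) = 4.16×10^-5 A.

4.16×10^-5 A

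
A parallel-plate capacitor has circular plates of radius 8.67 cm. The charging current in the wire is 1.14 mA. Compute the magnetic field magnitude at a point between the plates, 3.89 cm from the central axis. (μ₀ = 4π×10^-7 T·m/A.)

No conduction current crosses the gap, so I_d there equals the 1.14×10^-3 A in the leads.
∮B·dl = μ₀ I_d,enc with I_d,enc = I_d r²/R² = 2.295×10^-4 A; so B = μ₀ I_d,enc/(2πr) = 1.18×10^-9 T.

1.18×10^-9 T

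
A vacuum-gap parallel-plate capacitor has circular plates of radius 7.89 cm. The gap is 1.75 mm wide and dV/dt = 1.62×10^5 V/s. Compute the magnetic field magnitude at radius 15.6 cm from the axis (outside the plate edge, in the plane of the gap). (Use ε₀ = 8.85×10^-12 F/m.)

2.05×10^-11 T

dE/dt = (dV/dt)/d = 9.257×10^7 V/(m·s); I_d = ε₀(πR²)(dE/dt) = (8.85×10^-12)(0.01956)(9.257×10^7) = 1.602×10^-5 A.
With r > R the enclosed displacement current is the full I_d; B = μ₀ I_d / (2πr) = 2.05×10^-11 T.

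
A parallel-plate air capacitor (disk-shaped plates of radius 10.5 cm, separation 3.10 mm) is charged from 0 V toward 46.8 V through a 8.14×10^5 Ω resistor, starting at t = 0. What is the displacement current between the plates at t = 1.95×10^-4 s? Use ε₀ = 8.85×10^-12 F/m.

C = ε₀A/d = (8.85×10^-12)(0.03464)/(3.10×10^-3) = 9.889×10^-11 F, so τ = RC = 8.050×10^-5 s.
The conduction current is I(t) = (V₀/R) e^(−t/τ), and the displacement current between the plates equals it.
t/τ = 2.422; I_d = (46.8/8.14×10^5) · e^(−2.422) = (5.749×10^-5)(0.08874) = 5.10×10^-6 A.

5.10×10^-6 A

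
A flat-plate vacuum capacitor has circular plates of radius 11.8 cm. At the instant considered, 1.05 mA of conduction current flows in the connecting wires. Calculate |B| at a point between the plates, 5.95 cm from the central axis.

8.97×10^-10 T

By continuity the displacement current in the gap matches the conduction current: I_d = 1.05×10^-3 A.
∮B·dl = μ₀ I_d,enc with I_d,enc = I_d r²/R² = 2.670×10^-4 A; so B = μ₀ I_d,enc/(2πr) = 8.97×10^-10 T.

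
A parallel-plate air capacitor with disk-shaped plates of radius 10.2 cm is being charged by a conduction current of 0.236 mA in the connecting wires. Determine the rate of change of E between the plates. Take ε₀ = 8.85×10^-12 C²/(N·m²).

8.16×10^8 V/(m·s)

By continuity, I_d in the gap equals the 0.236 mA flowing in the wire.
Then dE/dt = I_d/(ε₀A) = 8.16×10^8 V/(m·s).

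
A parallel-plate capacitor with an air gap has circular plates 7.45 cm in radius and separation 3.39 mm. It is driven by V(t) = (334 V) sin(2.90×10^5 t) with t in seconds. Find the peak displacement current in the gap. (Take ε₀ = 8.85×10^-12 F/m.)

4.41×10^-3 A

(dE/dt)_max = V₀ω/d = 2.857×10^10 V/(m·s); ω = 2.90×10^5 rad/s.
I_d,max = ε₀ A (dE/dt)_max = (8.85×10^-12)(0.01744)(2.857×10^10) = 4.41×10^-3 A.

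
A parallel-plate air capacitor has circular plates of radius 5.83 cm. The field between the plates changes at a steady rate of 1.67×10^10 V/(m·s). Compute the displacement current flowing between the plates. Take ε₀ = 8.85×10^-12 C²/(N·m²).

1.58×10^-3 A

With a uniform field, Φ_E = EA, so I_d = ε₀ A dE/dt = 1.58×10^-3 A.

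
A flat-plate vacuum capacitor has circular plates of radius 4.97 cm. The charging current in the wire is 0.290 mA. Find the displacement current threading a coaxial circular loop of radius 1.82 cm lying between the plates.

3.89×10^-5 A

By continuity the displacement current in the gap matches the conduction current: I_d = 2.90×10^-4 A.
The field is uniform, so I_d,enc = I_d (r/R)² = (2.90×10^-4)(1.82/4.97)² = 3.89×10^-5 A.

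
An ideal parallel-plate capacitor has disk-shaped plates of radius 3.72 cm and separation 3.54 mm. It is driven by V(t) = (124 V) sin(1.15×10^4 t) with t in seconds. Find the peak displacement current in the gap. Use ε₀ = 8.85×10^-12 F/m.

C = ε₀A/d = (8.85×10^-12)(4.347×10^-3)/(3.54×10^-3) = 1.087×10^-11 F; ω = 1.15×10^4 rad/s.
I_d = C dV/dt, so |I_d|_max = C V₀ ω = (1.087×10^-11)(124)(1.15×10^4) = 1.55×10^-5 A.

1.55×10^-5 A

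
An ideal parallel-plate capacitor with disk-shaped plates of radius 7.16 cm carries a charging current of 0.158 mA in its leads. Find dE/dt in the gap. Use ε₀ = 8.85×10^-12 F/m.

1.11×10^9 V/(m·s)

Charge continuity gives I_d = I = 1.58×10^-4 A between the plates.
Inverting I_d = ε₀ A dE/dt gives dE/dt = 1.58×10^-4 / (8.85×10^-12 · 0.01611) = 1.11×10^9 V/(m·s).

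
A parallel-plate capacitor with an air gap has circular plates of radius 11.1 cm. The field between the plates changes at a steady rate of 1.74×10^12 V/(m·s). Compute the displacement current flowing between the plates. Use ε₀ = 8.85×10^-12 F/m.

0.596 A

The displacement current is ε₀ times dΦ_E/dt = ε₀ A dE/dt = (8.85×10^-12)(0.03871)(1.74×10^12) = 0.596 A.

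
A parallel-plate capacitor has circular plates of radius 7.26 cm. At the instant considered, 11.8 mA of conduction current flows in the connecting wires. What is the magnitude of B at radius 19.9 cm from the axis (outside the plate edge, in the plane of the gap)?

Between the plates the displacement current equals the wire current: I_d = 11.8 mA = 0.0118 A.
With r > R the enclosed displacement current is the full I_d; B = μ₀ I_d / (2πr) = 1.19×10^-8 T.

1.19×10^-8 T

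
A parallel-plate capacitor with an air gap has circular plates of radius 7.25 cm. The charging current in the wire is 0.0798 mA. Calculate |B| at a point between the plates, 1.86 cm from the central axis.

5.65×10^-11 T

Between the plates the displacement current equals the wire current: I_d = 0.0798 mA = 7.98×10^-5 A.
An Ampèrian loop of radius r encloses a fraction (r/R)² of I_d. Then B·2πr = μ₀ I_d (r/R)², giving B = μ₀ I_d r/(2πR²) = 5.65×10^-11 T.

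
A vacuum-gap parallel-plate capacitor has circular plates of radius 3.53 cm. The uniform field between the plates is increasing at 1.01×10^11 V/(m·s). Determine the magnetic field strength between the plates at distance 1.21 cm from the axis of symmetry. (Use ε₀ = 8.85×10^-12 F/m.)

Through the whole plate area (πR² = 3.915×10^-3 m²), I_d = ε₀ πR² dE/dt = 3.499×10^-3 A.
An Ampèrian loop of radius r encloses a fraction (r/R)² of I_d. Then B·2πr = μ₀ I_d (r/R)², giving B = μ₀ I_d r/(2πR²) = 6.80×10^-9 T.

6.80×10^-9 T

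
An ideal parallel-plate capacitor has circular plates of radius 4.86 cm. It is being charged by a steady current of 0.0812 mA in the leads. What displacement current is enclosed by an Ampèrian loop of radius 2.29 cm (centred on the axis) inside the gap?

Between the plates the displacement current equals the wire current: I_d = 0.0812 mA = 8.12×10^-5 A.
Since J_d is uniform, the enclosed fraction is (r/R)² = 0.2220, giving I_d,enc = 1.80×10^-5 A.

1.80×10^-5 A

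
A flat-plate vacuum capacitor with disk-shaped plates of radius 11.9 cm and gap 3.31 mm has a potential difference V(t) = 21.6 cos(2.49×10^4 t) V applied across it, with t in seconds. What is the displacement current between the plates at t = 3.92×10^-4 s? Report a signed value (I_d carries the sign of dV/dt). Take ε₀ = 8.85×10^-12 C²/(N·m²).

dV/dt = (21.6)(2.49×10^4)·−sin(9.7608) = 1.773×10^5 V/s.
I_d = C dV/dt with C = ε₀A/d = (8.85×10^-12)(0.04449)/(3.31×10^-3) = 1.190×10^-10 F, so I_d = (1.190×10^-10)(1.773×10^5) = 2.11×10^-5 A.

2.11×10^-5 A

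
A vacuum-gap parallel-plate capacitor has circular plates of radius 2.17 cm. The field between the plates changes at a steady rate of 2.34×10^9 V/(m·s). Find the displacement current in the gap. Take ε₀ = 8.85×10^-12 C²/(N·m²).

3.06×10^-5 A

The displacement current is ε₀ times dΦ_E/dt = ε₀ A dE/dt = (8.85×10^-12)(1.479×10^-3)(2.34×10^9) = 3.06×10^-5 A.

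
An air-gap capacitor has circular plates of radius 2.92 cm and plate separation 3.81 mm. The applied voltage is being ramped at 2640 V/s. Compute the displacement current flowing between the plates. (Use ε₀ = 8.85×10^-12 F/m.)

The field between the plates is E = V/d, so dE/dt = (2640)/(3.81×10^-3 m) = 6.929×10^5 V/(m·s).
I_d = ε₀ A (dE/dt) = (8.85×10^-12)(2.679×10^-3)(6.929×10^5) = 1.64×10^-8 A.

1.64×10^-8 A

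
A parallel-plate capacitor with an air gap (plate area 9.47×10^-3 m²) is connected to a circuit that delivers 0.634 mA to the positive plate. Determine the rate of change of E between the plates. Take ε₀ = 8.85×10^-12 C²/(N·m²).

By continuity, I_d in the gap equals the 0.634 mA flowing in the wire.
Inverting I_d = ε₀ A dE/dt gives dE/dt = 6.34×10^-4 / (8.85×10^-12 · 9.47×10^-3) = 7.56×10^9 V/(m·s).

7.56×10^9 V/(m·s)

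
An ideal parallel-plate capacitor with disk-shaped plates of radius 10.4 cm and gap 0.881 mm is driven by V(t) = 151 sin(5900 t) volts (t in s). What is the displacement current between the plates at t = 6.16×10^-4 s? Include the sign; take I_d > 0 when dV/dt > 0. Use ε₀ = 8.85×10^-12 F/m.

dE/dt = (V₀ω/d)·cos(ωt) with ωt = 3.6344 rad: (151)(5900)(-0.8810)/(8.81×10^-4) = -8.909×10^8 V/(m·s).
I_d = ε₀ A dE/dt = (8.85×10^-12)(0.03398)(-8.909×10^8) = -2.68×10^-4 A.

-2.68×10^-4 A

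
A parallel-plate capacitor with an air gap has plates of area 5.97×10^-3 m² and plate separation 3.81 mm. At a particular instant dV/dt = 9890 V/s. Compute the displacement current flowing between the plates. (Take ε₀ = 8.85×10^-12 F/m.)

The field between the plates is E = V/d, so dE/dt = (9890)/(3.81×10^-3 m) = 2.596×10^6 V/(m·s).
I_d = ε₀ A (dE/dt) = (8.85×10^-12)(5.97×10^-3)(2.596×10^6) = 1.37×10^-7 A.

1.37×10^-7 A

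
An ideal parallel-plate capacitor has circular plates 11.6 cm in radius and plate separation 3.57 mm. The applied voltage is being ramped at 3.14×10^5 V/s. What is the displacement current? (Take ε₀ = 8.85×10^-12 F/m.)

3.29×10^-5 A

The field between the plates is E = V/d, so dE/dt = (3.14×10^5)/(3.57×10^-3 m) = 8.796×10^7 V/(m·s).
I_d = ε₀ A (dE/dt) = (8.85×10^-12)(0.04227)(8.796×10^7) = 3.29×10^-5 A.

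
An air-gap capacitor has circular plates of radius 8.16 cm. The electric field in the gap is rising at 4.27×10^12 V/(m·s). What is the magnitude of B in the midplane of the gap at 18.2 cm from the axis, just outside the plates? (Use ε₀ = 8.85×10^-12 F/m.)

8.69×10^-7 T

Through the whole plate area (πR² = 0.02092 m²), I_d = ε₀ πR² dE/dt = 0.7906 A.
With r > R the enclosed displacement current is the full I_d; B = μ₀ I_d / (2πr) = 8.69×10^-7 T.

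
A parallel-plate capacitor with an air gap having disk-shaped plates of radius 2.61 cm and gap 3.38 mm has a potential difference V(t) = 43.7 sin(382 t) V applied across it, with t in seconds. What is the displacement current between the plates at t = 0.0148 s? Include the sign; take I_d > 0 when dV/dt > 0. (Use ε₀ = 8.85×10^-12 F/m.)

7.56×10^-8 A

dV/dt = (43.7)(382)·cos(5.6536) = 1.349×10^4 V/s.
I_d = C dV/dt with C = ε₀A/d = (8.85×10^-12)(2.140×10^-3)/(3.38×10^-3) = 5.603×10^-12 F, so I_d = (5.603×10^-12)(1.349×10^4) = 7.56×10^-8 A.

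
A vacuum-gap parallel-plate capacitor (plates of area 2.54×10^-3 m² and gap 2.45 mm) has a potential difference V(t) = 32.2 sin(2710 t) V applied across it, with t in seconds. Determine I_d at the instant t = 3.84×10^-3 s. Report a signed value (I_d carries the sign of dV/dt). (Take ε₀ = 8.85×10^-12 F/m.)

-4.45×10^-7 A

dE/dt = (V₀ω/d)·cos(ωt) with ωt = 10.4064 rad: (32.2)(2710)(-0.5557)/(2.45×10^-3) = -1.979×10^7 V/(m·s).
I_d = ε₀ A dE/dt = (8.85×10^-12)(2.54×10^-3)(-1.979×10^7) = -4.45×10^-7 A.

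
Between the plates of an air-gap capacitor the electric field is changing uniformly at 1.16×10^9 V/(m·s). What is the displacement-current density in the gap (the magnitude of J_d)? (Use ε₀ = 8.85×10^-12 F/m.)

J_d = ε₀ ∂E/∂t, so J_d = 0.0103 A/m².

0.0103 A/m²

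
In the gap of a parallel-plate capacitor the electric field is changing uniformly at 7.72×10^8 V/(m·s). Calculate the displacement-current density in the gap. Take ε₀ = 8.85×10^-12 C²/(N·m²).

6.83×10^-3 A/m²

J_d = ε₀ dE/dt = (8.85×10^-12)(7.72×10^8) = 6.83×10^-3 A/m².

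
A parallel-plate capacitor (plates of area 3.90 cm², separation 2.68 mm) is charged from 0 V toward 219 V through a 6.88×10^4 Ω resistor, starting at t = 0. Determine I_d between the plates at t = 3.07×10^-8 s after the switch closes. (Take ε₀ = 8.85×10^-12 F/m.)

C = ε₀A/d = (8.85×10^-12)(3.90×10^-4)/(2.68×10^-3) = 1.288×10^-12 F, so τ = RC = 8.861×10^-8 s.
The conduction current is I(t) = (V₀/R) e^(−t/τ), and the displacement current between the plates equals it.
t/τ = 0.3465; I_d = (219/6.88×10^4) · e^(−0.3465) = (3.183×10^-3)(0.7072) = 2.25×10^-3 A.

2.25×10^-3 A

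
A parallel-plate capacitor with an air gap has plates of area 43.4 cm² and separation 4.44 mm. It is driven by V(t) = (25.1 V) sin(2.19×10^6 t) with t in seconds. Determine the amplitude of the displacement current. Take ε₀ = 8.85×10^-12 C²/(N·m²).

4.76×10^-4 A

The displacement current equals the conduction current C dV/dt, which peaks at C V₀ ω.
With C = ε₀A/d = (8.85×10^-12)(4.34×10^-3)/(4.44×10^-3) = 8.651×10^-12 F and ω = 2.19×10^6 rad/s, I_d,max = (8.651×10^-12)(25.1)(2.19×10^6) = 4.76×10^-4 A.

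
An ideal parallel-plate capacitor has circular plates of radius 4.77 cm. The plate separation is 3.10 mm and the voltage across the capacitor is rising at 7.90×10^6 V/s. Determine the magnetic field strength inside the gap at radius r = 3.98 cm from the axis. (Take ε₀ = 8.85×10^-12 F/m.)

I_d = C dV/dt with C = ε₀πR²/d = 2.041×10^-11 F, so I_d = (2.041×10^-11)(7.90×10^6) = 1.612×10^-4 A.
For r < R the Ampère–Maxwell law gives B(2πr) = μ₀ I_d (r²/R²), so B = μ₀ I_d r/(2πR²) = (4π×10^-7)(1.612×10^-4)(0.0398)/(2π·0.0477²) = 5.64×10^-10 T.

5.64×10^-10 T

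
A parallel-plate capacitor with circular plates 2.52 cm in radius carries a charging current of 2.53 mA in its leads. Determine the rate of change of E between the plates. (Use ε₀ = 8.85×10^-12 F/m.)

The displacement current between the plates equals the conduction current, I_d = 2.53 mA.
Then dE/dt = I_d/(ε₀A) = 1.43×10^11 V/(m·s).

1.43×10^11 V/(m·s)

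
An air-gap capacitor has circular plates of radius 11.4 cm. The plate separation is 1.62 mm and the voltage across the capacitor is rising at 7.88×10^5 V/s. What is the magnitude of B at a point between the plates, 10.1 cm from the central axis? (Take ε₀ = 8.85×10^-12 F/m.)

2.73×10^-10 T

dE/dt = (dV/dt)/d = 4.864×10^8 V/(m·s); I_d = ε₀(πR²)(dE/dt) = (8.85×10^-12)(0.04083)(4.864×10^8) = 1.758×10^-4 A.
For r < R the Ampère–Maxwell law gives B(2πr) = μ₀ I_d (r²/R²), so B = μ₀ I_d r/(2πR²) = (4π×10^-7)(1.758×10^-4)(0.101)/(2π·0.114²) = 2.73×10^-10 T.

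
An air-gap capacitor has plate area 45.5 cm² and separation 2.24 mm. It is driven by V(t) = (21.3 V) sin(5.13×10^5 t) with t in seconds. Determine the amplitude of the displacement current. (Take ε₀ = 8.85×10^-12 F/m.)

1.96×10^-4 A

C = ε₀A/d = (8.85×10^-12)(4.55×10^-3)/(2.24×10^-3) = 1.798×10^-11 F; ω = 5.13×10^5 rad/s.
I_d = C dV/dt, so |I_d|_max = C V₀ ω = (1.798×10^-11)(21.3)(5.13×10^5) = 1.96×10^-4 A.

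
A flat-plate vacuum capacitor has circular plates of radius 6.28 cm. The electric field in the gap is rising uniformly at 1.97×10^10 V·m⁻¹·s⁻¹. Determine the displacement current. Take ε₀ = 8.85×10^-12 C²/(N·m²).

I_d = ε₀ A (dE/dt) = (8.85×10^-12)(0.01239 m²)(1.97×10^10) = 2.16×10^-3 A.

2.16×10^-3 A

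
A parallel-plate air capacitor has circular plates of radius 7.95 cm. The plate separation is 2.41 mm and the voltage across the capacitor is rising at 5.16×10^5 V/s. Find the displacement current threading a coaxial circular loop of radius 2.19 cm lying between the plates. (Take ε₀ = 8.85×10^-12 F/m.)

I_d = C dV/dt with C = ε₀πR²/d = 7.293×10^-11 F, so I_d = (7.293×10^-11)(5.16×10^5) = 3.763×10^-5 A.
The field is uniform, so I_d,enc = I_d (r/R)² = (3.763×10^-5)(2.19/7.95)² = 2.86×10^-6 A.

2.86×10^-6 A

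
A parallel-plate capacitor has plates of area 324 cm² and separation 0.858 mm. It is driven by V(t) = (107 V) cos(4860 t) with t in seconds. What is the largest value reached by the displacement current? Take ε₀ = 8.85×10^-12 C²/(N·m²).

The displacement current equals the conduction current C dV/dt, which peaks at C V₀ ω.
With C = ε₀A/d = (8.85×10^-12)(0.0324)/(8.58×10^-4) = 3.342×10^-10 F and ω = 4860 rad/s, I_d,max = (3.342×10^-10)(107)(4860) = 1.74×10^-4 A.

1.74×10^-4 A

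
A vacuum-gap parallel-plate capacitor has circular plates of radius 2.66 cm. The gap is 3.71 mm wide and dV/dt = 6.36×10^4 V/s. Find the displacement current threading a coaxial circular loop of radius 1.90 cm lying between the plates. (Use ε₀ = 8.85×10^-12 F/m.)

1.72×10^-7 A

With E = V/d, dE/dt = 1.714×10^7 V/(m·s) and πR² = 2.223×10^-3 m², giving I_d = ε₀ πR² dE/dt = 3.372×10^-7 A.
Through an area πr² the displacement current is I_d·(πr²/πR²) = I_d (r/R)² = 1.72×10^-7 A.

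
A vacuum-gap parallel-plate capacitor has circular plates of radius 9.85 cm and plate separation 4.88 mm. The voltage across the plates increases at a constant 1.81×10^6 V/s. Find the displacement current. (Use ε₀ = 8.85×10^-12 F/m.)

C = ε₀A/d = (8.85×10^-12)(0.03048)/(4.88×10^-3) = 5.528×10^-11 F.
I_d = C dV/dt = (5.528×10^-11)(1.81×10^6) = 1.00×10^-4 A.

1.00×10^-4 A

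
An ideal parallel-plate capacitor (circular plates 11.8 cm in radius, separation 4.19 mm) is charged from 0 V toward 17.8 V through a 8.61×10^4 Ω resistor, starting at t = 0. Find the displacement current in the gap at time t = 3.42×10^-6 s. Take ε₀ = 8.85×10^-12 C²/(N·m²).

C = ε₀A/d = (8.85×10^-12)(0.04374)/(4.19×10^-3) = 9.239×10^-11 F and τ = RC = 7.955×10^-6 s. I_d in the gap equals the RC charging current.
I_d(t) = (V₀/R) e^(−t/τ) = 2.067×10^-4 · e^(−0.4299) = 1.34×10^-4 A.

1.34×10^-4 A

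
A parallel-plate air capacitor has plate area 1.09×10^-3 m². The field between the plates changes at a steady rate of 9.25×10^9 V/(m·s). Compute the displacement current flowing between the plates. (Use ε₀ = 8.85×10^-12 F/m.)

8.92×10^-5 A

The displacement current is ε₀ times dΦ_E/dt = ε₀ A dE/dt = (8.85×10^-12)(1.09×10^-3)(9.25×10^9) = 8.92×10^-5 A.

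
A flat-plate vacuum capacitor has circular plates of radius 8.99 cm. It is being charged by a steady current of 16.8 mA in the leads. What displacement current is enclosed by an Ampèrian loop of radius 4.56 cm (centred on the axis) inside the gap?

4.32×10^-3 A

Between the plates the displacement current equals the wire current: I_d = 16.8 mA = 0.0168 A.
Since J_d is uniform, the enclosed fraction is (r/R)² = 0.2573, giving I_d,enc = 4.32×10^-3 A.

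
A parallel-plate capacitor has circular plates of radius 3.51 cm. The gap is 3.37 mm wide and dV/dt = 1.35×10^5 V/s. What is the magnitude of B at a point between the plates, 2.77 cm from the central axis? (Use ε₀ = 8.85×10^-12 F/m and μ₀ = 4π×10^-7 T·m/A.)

I_d = C dV/dt with C = ε₀πR²/d = 1.016×10^-11 F, so I_d = (1.016×10^-11)(1.35×10^5) = 1.372×10^-6 A.
∮B·dl = μ₀ I_d,enc with I_d,enc = I_d r²/R² = 8.545×10^-7 A; so B = μ₀ I_d,enc/(2πr) = 6.17×10^-12 T.

6.17×10^-12 T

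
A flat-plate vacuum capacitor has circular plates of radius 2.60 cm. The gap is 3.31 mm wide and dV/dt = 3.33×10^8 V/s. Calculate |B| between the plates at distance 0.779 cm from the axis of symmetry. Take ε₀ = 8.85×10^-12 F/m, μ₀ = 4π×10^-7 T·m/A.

4.36×10^-9 T

dE/dt = (dV/dt)/d = 1.006×10^11 V/(m·s); I_d = ε₀(πR²)(dE/dt) = (8.85×10^-12)(2.124×10^-3)(1.006×10^11) = 1.891×10^-3 A.
∮B·dl = μ₀ I_d,enc with I_d,enc = I_d r²/R² = 1.698×10^-4 A; so B = μ₀ I_d,enc/(2πr) = 4.36×10^-9 T.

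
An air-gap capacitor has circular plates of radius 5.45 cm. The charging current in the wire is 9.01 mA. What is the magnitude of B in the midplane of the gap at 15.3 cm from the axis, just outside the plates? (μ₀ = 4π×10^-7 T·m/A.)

No conduction current crosses the gap, so I_d there equals the 9.01×10^-3 A in the leads.
With r > R the enclosed displacement current is the full I_d; B = μ₀ I_d / (2πr) = 1.18×10^-8 T.

1.18×10^-8 T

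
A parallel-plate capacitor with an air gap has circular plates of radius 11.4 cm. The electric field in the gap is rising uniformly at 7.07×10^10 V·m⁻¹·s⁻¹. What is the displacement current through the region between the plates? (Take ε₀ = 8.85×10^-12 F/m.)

With a uniform field, Φ_E = EA, so I_d = ε₀ A dE/dt = 0.0255 A.

0.0255 A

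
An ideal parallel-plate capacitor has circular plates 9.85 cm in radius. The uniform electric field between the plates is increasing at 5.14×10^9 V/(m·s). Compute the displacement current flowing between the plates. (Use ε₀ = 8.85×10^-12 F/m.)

With a uniform field, Φ_E = EA, so I_d = ε₀ A dE/dt = 1.39×10^-3 A.

1.39×10^-3 A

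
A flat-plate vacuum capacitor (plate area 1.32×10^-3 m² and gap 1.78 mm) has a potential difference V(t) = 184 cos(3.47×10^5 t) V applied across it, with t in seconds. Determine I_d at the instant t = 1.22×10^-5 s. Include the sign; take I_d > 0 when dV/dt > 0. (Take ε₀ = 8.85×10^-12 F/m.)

dV/dt = (184)(3.47×10^5)·−sin(4.2334) = 5.666×10^7 V/s.
I_d = C dV/dt with C = ε₀A/d = (8.85×10^-12)(1.32×10^-3)/(1.78×10^-3) = 6.563×10^-12 F, so I_d = (6.563×10^-12)(5.666×10^7) = 3.72×10^-4 A.

3.72×10^-4 A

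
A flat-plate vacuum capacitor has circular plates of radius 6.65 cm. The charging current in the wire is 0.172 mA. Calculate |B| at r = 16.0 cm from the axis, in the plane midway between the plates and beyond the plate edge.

2.15×10^-10 T

No conduction current crosses the gap, so I_d there equals the 1.72×10^-4 A in the leads.
With r > R the enclosed displacement current is the full I_d; B = μ₀ I_d / (2πr) = 2.15×10^-10 T.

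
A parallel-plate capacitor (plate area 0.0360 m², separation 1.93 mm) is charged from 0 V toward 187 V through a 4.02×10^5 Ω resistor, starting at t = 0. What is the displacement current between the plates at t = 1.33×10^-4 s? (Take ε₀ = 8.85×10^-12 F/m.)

6.27×10^-5 A

C = ε₀A/d = (8.85×10^-12)(0.0360)/(1.93×10^-3) = 1.651×10^-10 F and τ = RC = 6.637×10^-5 s. I_d in the gap equals the RC charging current.
I_d(t) = (V₀/R) e^(−t/τ) = 4.652×10^-4 · e^(−2.004) = 6.27×10^-5 A.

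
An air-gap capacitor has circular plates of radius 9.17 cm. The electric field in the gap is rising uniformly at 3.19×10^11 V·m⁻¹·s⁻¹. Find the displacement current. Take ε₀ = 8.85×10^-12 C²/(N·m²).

The displacement current is ε₀ times dΦ_E/dt = ε₀ A dE/dt = (8.85×10^-12)(0.02642)(3.19×10^11) = 0.0746 A.

0.0746 A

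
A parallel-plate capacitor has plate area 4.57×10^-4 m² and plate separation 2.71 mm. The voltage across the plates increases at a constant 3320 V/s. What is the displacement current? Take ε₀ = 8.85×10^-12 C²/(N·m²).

E = V/d so dE/dt = (dV/dt)/d = 1.225×10^6 V/(m·s), and I_d = ε₀ A dE/dt = (8.85×10^-12)(4.57×10^-4)(1.225×10^6) = 4.95×10^-9 A.

4.95×10^-9 A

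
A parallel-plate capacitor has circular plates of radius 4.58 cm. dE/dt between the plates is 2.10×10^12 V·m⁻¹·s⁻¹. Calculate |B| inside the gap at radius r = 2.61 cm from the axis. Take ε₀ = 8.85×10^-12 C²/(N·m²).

I_d = ε₀ dΦ_E/dt = ε₀ πR² (dE/dt) = (8.85×10^-12)(6.590×10^-3)(2.10×10^12) = 0.1225 A through the full plate area.
An Ampèrian loop of radius r encloses a fraction (r/R)² of I_d. Then B·2πr = μ₀ I_d (r/R)², giving B = μ₀ I_d r/(2πR²) = 3.05×10^-7 T.

3.05×10^-7 T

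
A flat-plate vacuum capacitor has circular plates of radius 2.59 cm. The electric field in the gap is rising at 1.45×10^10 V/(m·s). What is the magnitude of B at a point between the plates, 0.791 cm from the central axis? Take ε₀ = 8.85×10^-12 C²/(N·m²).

6.38×10^-10 T

Total displacement current: I_d = ε₀(πR²)(dE/dt) = (8.85×10^-12)(2.107×10^-3)(1.45×10^10) = 2.704×10^-4 A.
An Ampèrian loop of radius r encloses a fraction (r/R)² of I_d. Then B·2πr = μ₀ I_d (r/R)², giving B = μ₀ I_d r/(2πR²) = 6.38×10^-10 T.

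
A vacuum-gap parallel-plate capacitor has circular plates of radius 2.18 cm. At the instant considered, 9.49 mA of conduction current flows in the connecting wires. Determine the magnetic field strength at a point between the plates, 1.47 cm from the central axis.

5.87×10^-8 T

No conduction current crosses the gap, so I_d there equals the 9.49×10^-3 A in the leads.
An Ampèrian loop of radius r encloses a fraction (r/R)² of I_d. Then B·2πr = μ₀ I_d (r/R)², giving B = μ₀ I_d r/(2πR²) = 5.87×10^-8 T.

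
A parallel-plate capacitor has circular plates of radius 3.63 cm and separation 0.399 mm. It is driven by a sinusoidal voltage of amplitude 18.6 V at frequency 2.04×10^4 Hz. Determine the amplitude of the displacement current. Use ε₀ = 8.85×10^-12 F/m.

The displacement current equals the conduction current C dV/dt, which peaks at C V₀ ω.
With C = ε₀A/d = (8.85×10^-12)(4.140×10^-3)/(3.99×10^-4) = 9.183×10^-11 F and ω = 2πf = 1.282×10^5 rad/s, I_d,max = (9.183×10^-11)(18.6)(1.282×10^5) = 2.19×10^-4 A.

2.19×10^-4 A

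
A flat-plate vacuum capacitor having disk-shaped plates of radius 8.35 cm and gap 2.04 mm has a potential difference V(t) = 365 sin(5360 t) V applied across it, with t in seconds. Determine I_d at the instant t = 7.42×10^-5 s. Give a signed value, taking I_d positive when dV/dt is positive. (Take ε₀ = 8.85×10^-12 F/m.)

dV/dt = (365)(5360)·cos(0.397712) = 1.804×10^6 V/s.
I_d = C dV/dt with C = ε₀A/d = (8.85×10^-12)(0.02190)/(2.04×10^-3) = 9.501×10^-11 F, so I_d = (9.501×10^-11)(1.804×10^6) = 1.71×10^-4 A.

1.71×10^-4 A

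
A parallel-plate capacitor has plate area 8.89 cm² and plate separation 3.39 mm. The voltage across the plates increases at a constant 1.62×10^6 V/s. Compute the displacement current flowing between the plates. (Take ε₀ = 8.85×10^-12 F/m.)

3.76×10^-6 A

C = ε₀A/d = (8.85×10^-12)(8.89×10^-4)/(3.39×10^-3) = 2.321×10^-12 F.
I_d = C dV/dt = (2.321×10^-12)(1.62×10^6) = 3.76×10^-6 A.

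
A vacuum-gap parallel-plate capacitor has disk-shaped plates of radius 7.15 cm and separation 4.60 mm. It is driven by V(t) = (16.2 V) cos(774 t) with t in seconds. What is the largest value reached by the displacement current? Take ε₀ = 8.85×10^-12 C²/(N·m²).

3.87×10^-7 A

The displacement current equals the conduction current C dV/dt, which peaks at C V₀ ω.
With C = ε₀A/d = (8.85×10^-12)(0.01606)/(4.60×10^-3) = 3.090×10^-11 F and ω = 774 rad/s, I_d,max = (3.090×10^-11)(16.2)(774) = 3.87×10^-7 A.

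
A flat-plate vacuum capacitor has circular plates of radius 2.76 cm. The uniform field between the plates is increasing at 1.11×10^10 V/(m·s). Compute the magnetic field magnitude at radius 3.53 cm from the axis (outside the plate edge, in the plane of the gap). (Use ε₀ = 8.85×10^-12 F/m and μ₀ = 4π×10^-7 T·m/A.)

I_d = ε₀ dΦ_E/dt = ε₀ πR² (dE/dt) = (8.85×10^-12)(2.393×10^-3)(1.11×10^10) = 2.351×10^-4 A through the full plate area.
For r ≥ R the full I_d is enclosed: B = μ₀ I_d/(2πr) = (4π×10^-7)(2.351×10^-4)/(2π·0.0353) = 1.33×10^-9 T.

1.33×10^-9 T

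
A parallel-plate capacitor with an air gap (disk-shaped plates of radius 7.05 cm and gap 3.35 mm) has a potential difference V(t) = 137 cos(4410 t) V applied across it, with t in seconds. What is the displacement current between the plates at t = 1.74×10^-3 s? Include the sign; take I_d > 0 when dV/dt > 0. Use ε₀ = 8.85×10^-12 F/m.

dV/dt = (137)(4410)·−sin(7.6734) = -5.943×10^5 V/s.
I_d = C dV/dt with C = ε₀A/d = (8.85×10^-12)(0.01561)/(3.35×10^-3) = 4.124×10^-11 F, so I_d = (4.124×10^-11)(-5.943×10^5) = -2.45×10^-5 A.

-2.45×10^-5 A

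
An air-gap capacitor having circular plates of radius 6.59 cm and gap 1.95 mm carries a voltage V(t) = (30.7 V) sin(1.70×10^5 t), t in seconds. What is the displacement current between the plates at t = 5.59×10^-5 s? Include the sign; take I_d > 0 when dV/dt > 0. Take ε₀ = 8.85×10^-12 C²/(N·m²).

-3.22×10^-4 A

C = ε₀A/d = (8.85×10^-12)(0.01364)/(1.95×10^-3) = 6.190×10^-11 F. dV/dt = V₀ω·cos(ωt); at ωt = 9.503 rad this factor is -0.9969.
I_d = C dV/dt = (6.190×10^-11)(30.7)(1.70×10^5)(-0.9969) = -3.22×10^-4 A.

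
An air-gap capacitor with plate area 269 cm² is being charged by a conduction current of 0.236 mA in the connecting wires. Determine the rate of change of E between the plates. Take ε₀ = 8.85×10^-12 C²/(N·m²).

9.91×10^8 V/(m·s)

Charge continuity gives I_d = I = 2.36×10^-4 A between the plates.
Then dE/dt = I_d/(ε₀A) = 9.91×10^8 V/(m·s).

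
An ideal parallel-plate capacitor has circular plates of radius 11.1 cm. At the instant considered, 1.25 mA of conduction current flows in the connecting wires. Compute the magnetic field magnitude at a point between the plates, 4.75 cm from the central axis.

9.64×10^-10 T

By continuity the displacement current in the gap matches the conduction current: I_d = 1.25×10^-3 A.
∮B·dl = μ₀ I_d,enc with I_d,enc = I_d r²/R² = 2.289×10^-4 A; so B = μ₀ I_d,enc/(2πr) = 9.64×10^-10 T.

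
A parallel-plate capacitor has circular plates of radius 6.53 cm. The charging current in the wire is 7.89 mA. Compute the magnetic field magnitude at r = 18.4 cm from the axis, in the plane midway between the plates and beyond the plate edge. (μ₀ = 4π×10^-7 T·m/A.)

No conduction current crosses the gap, so I_d there equals the 7.89×10^-3 A in the leads.
For r ≥ R the full I_d is enclosed: B = μ₀ I_d/(2πr) = (4π×10^-7)(7.89×10^-3)/(2π·0.184) = 8.58×10^-9 T.

8.58×10^-9 T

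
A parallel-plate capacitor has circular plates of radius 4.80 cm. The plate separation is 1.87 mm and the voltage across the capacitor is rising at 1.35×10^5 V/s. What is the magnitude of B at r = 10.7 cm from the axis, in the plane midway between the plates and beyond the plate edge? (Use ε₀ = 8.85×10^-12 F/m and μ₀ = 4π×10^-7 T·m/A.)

dE/dt = (dV/dt)/d = 7.219×10^7 V/(m·s); I_d = ε₀(πR²)(dE/dt) = (8.85×10^-12)(7.238×10^-3)(7.219×10^7) = 4.624×10^-6 A.
With r > R the enclosed displacement current is the full I_d; B = μ₀ I_d / (2πr) = 8.64×10^-12 T.

8.64×10^-12 T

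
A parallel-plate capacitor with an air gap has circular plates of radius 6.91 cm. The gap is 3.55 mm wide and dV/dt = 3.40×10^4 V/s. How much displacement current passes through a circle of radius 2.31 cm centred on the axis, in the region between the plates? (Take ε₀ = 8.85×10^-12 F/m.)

With E = V/d, dE/dt = 9.577×10^6 V/(m·s) and πR² = 0.01500 m², giving I_d = ε₀ πR² dE/dt = 1.271×10^-6 A.
Since J_d is uniform, the enclosed fraction is (r/R)² = 0.1118, giving I_d,enc = 1.42×10^-7 A.

1.42×10^-7 A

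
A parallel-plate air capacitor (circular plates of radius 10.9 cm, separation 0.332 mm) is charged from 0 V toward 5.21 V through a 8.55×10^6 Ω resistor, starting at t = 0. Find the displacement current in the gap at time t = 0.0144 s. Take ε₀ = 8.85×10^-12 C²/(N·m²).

1.12×10^-7 A

C = ε₀A/d = (8.85×10^-12)(0.03733)/(3.32×10^-4) = 9.951×10^-10 F and τ = RC = 8.508×10^-3 s. I_d in the gap equals the RC charging current.
I_d(t) = (V₀/R) e^(−t/τ) = 6.094×10^-7 · e^(−1.693) = 1.12×10^-7 A.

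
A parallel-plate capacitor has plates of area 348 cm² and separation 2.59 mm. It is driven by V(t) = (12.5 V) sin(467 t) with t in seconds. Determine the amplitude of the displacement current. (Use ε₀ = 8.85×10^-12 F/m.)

6.94×10^-7 A

(dE/dt)_max = V₀ω/d = 2.254×10^6 V/(m·s); ω = 467 rad/s.
I_d,max = ε₀ A (dE/dt)_max = (8.85×10^-12)(0.0348)(2.254×10^6) = 6.94×10^-7 A.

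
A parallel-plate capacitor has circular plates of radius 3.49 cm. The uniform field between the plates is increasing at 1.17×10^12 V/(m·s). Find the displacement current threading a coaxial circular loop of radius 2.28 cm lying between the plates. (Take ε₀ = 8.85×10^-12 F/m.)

Through the whole plate area (πR² = 3.826×10^-3 m²), I_d = ε₀ πR² dE/dt = 0.03962 A.
Through an area πr² the displacement current is I_d·(πr²/πR²) = I_d (r/R)² = 0.0169 A.

0.0169 A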